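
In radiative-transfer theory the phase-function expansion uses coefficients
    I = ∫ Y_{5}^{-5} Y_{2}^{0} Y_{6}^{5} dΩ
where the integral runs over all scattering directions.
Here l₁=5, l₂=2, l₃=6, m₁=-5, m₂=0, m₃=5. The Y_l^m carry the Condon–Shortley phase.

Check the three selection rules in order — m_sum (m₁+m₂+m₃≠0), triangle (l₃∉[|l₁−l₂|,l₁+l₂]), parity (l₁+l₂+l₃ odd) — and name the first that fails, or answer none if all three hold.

Σmᵢ = 0  ✓
l₃∈[|l₁−l₂|,l₁+l₂]=[3,7], have l₃=6  ✓
Σlᵢ = 13 ⇒ odd  ✗

parity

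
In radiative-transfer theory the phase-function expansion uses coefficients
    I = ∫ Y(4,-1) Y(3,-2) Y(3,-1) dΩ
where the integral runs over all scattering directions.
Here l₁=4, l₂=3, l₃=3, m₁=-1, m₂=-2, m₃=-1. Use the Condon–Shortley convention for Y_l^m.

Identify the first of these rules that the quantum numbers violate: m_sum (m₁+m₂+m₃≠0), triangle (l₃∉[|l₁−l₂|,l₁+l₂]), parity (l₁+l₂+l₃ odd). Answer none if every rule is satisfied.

m₁+m₂+m₃ = -1 − 2 − 1 = -4  ✗
triangle: |4−3|=1 ≤ l₃=3 ≤ 4+3=7
parity: l₁+l₂+l₃ = 10 is even

m_sum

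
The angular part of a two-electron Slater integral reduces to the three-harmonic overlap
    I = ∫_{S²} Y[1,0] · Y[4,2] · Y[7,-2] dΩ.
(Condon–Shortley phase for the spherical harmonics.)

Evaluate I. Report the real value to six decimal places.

l₃=7 ∉ [3,5] — triangle fails ⇒ I = 0

0.000000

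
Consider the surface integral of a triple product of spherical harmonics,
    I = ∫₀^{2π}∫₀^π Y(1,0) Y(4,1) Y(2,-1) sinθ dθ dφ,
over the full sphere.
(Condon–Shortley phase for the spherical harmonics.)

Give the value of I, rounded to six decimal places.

0.000000

triangle: need 3≤l₃≤5, have 2; I=0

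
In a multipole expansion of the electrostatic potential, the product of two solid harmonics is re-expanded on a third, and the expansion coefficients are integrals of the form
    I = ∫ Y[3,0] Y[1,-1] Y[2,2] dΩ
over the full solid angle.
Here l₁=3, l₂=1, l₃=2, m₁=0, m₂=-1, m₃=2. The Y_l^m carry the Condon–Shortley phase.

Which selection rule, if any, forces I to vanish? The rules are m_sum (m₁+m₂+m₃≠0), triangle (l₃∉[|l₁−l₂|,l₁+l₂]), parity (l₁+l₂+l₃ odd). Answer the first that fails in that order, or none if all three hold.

m_sum

azimuthal sum: 0 − 1 + 2 = 1  ✗
2 ≤ 2 ≤ 4 (triangle on l)
L = 3 + 1 + 2 = 6 (even)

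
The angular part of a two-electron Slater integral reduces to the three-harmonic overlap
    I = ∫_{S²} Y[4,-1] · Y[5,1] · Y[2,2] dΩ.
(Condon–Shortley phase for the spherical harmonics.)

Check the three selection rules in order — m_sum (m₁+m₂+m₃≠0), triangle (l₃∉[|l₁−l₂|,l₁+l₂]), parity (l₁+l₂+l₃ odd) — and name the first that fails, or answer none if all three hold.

m_sum

azimuthal sum: -1 + 1 + 2 = 2  ✗
1 ≤ 2 ≤ 9 (triangle on l)
L = 4 + 5 + 2 = 11 (odd)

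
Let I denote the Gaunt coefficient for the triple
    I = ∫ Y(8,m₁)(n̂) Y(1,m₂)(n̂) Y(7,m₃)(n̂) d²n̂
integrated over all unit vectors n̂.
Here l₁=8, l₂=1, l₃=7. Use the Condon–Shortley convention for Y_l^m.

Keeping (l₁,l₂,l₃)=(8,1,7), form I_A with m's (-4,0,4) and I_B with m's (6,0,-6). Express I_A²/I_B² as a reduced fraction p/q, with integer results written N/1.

12/7

Same 8,1,7: normalisation and zero-m 3j drop out of the ratio.
A: Δ: 2! 14! 0! / 17! → 1/2040; sum: t=1:−1/239500800 = -1/239500800; 3j²(8 1 7; -4 0 4) = Δ·Π!·Σ² = 2/85  (sign +1)
B: Δ: 2! 14! 0! / 17! → 1/2040; sum: t=1:−1/6227020800 = -1/6227020800; 3j²(8 1 7; 6 0 -6) = Δ·Π!·Σ² = 7/510  (sign +1)
I_A²/I_B² = (2/85)/(7/510) = 12/7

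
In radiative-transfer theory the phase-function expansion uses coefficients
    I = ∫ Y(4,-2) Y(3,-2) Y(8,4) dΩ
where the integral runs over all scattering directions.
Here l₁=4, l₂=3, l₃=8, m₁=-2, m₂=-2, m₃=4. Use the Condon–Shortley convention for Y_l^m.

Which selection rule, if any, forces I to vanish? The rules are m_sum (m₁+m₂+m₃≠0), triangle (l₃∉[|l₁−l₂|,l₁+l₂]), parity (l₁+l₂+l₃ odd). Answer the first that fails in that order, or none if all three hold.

m₁+m₂+m₃ = -2 − 2 + 4 = 0  ✓
triangle: |4−3|=1 ≤ l₃=8 ≤ 4+3=7  ✗
parity: l₁+l₂+l₃ = 15 is odd

triangle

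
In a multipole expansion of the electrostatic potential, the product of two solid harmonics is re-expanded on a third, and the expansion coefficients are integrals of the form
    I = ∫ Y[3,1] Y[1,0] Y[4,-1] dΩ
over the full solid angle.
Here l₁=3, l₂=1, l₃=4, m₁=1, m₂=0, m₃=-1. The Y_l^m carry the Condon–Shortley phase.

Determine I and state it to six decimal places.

-0.238414

Rules hold: Σm=0, L=8 even, 2≤4≤4.
N = 7·3·9 = 189
Δ = 0!·6!·2!/9! = 1/252
Racah Σ t=0..0: t=0:+1/36 = 1/36
⇒ 3j(3 1 4; 0 0 0)² = 4/63, sgn +1
Racah Σ t=0..0: t=0:+1/48 = 1/48
⇒ 3j(3 1 4; 1 0 -1)² = 5/84, sgn -1
4πI² = N·(3j₀)²·(3jₘ)² = 5/7
I = -1·√(0.714286/4π) = -0.23841361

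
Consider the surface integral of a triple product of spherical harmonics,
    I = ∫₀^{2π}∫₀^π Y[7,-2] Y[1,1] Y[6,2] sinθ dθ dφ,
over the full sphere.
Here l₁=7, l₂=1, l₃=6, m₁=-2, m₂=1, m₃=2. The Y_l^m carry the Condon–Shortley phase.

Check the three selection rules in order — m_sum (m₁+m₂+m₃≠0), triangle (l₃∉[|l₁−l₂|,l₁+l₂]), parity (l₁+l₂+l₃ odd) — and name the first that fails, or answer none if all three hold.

m_sum

azimuthal sum: -2 + 1 + 2 = 1  ✗
6 ≤ 6 ≤ 8 (triangle on l)
L = 7 + 1 + 6 = 14 (even)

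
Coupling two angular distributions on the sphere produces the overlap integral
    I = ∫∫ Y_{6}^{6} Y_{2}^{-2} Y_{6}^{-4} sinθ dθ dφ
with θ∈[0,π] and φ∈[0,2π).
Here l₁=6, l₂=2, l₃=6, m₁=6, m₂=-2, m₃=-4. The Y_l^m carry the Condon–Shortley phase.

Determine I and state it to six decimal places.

-0.076075

Rules hold: Σm=0, L=14 even, 4≤6≤8.
N = 13·5·13 = 845
Δ = 2!·10!·2!/15! = 1/90090
Racah Σ t=0..2: t=0:+1/69120 t=1:−1/14400 t=2:+1/69120 = -7/172800
⇒ 3j(6 2 6; 0 0 0)² = 14/715, sgn -1
Racah Σ t=0..0: t=0:+1/14515200 = 1/14515200
⇒ 3j(6 2 6; 6 -2 -4)² = 2/455, sgn +1
4πI² = N·(3j₀)²·(3jₘ)² = 4/55
I = -1·√(0.0727273/4π) = -0.07607531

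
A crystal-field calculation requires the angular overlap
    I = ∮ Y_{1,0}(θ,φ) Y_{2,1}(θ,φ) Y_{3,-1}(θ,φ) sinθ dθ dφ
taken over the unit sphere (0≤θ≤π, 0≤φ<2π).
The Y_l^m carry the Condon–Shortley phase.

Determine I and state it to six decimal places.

-0.233597

Checks pass: Σm=0; 6 even; l₃=3∈[1,3].
(2·1+1)(2·2+1)(2·3+1) = 105
Δ: 0! 2! 4! / 7! → 1/105
sum: t=0:+1/4 = 1/4
3j²(1 2 3; 0 0 0) = Δ·Π!·Σ² = 3/35  (sign -1)
sum: t=0:+1/6 = 1/6
3j²(1 2 3; 0 1 -1) = Δ·Π!·Σ² = 8/105  (sign +1)
combine: 4πI² = 105·3/35·8/105 = 24/35
take √, sign -1: I = -0.23359668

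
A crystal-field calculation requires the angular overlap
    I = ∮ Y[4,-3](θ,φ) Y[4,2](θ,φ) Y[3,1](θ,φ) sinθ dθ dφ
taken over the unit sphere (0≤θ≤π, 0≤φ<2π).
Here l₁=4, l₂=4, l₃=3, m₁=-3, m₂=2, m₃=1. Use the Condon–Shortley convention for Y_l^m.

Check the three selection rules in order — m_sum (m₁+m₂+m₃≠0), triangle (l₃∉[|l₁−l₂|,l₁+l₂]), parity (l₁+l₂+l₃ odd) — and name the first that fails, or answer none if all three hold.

Σmᵢ = 0  ✓
l₃∈[|l₁−l₂|,l₁+l₂]=[0,8], have l₃=3  ✓
Σlᵢ = 11 ⇒ odd  ✗

parity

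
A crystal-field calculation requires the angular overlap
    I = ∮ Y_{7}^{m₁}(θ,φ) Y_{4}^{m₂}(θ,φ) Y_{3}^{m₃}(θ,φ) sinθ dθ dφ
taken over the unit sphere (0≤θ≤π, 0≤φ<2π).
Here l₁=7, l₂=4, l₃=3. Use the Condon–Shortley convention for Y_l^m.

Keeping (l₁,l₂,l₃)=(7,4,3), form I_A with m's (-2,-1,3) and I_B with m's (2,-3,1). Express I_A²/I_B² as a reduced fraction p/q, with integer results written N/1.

Shared (l₁,l₂,l₃)=(7,4,3): N and (l;000)² cancel in I_A²/I_B².
A: Δ = 8!·6!·0!/15! = 1/45045; Racah Σ t=3..3: t=3:−1/518400 = -1/518400; ⇒ 3j(7 4 3; -2 -1 3)² = 4/2145, sgn -1
B: Δ = 8!·6!·0!/15! = 1/45045; Racah Σ t=1..1: t=1:−1/241920 = -1/241920; ⇒ 3j(7 4 3; 2 -3 1)² = 4/1001, sgn -1
I_A²/I_B² = (4/2145)/(4/1001) = 7/15

7/15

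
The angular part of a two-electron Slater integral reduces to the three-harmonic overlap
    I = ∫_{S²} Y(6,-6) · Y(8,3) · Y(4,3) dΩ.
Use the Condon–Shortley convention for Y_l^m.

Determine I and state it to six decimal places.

m-sum 0 ✓  L=18 even ✓  2≤4≤14 ✓
Π(2lᵢ+1) = 13×17×9 = 1989
triangle coeff Δ(6,8,4) = 1/23279256
Σ_t [4,6]: t=4:+1/1658880 t=5:−1/518400 t=6:+1/1658880 = -1/1382400
(3j)²=504/46189 [(6 8 4; 0 0 0)], sign=-1
Σ_t [10,10]: t=10:+1/870912000 = 1/870912000
(3j)²=11/16796 [(6 8 4; -6 3 3)], sign=-1
⇒ 4πI² = 1134/79781
I = (+1)√(1134/79781/(4π)) = 0.03363194

0.033632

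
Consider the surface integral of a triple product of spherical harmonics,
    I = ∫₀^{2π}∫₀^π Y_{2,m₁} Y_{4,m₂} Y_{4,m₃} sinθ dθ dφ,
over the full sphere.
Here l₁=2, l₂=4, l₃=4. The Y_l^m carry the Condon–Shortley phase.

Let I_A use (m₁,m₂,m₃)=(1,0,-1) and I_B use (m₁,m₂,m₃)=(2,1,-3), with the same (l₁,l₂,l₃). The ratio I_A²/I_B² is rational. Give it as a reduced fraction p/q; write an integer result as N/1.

5/63

Same 2,4,4: normalisation and zero-m 3j drop out of the ratio.
A: Δ: 2! 2! 6! / 11! → 1/13860; sum: t=0:+1/96 t=1:−1/72 = -1/288; 3j²(2 4 4; 1 0 -1) = Δ·Π!·Σ² = 1/462  (sign +1)
B: Δ: 2! 2! 6! / 11! → 1/13860; sum: t=0:+1/480 = 1/480; 3j²(2 4 4; 2 1 -3) = Δ·Π!·Σ² = 3/110  (sign -1)
I_A²/I_B² = (1/462)/(3/110) = 5/63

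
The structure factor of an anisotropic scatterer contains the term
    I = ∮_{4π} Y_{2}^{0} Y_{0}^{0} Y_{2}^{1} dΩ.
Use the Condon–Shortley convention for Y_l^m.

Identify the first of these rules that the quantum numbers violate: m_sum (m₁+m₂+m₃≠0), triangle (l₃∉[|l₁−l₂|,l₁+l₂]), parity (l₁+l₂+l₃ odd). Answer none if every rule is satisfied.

m₁+m₂+m₃ = 0 + 0 + 1 = 1  ✗
triangle: |2−0|=2 ≤ l₃=2 ≤ 2+0=2
parity: l₁+l₂+l₃ = 4 is even

m_sum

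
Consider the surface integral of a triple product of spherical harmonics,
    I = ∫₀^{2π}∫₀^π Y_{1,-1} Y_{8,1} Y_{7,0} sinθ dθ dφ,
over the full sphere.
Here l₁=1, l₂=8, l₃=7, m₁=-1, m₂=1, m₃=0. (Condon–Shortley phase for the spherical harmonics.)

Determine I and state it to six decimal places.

m-sum 0 ✓  L=16 even ✓  7≤7≤9 ✓
Π(2lᵢ+1) = 3×17×15 = 765
triangle coeff Δ(1,8,7) = 1/2040
Σ_t [1,1]: t=1:−1/25401600 = -1/25401600
(3j)²=8/255 [(1 8 7; 0 0 0)], sign=+1
Σ_t [2,2]: t=2:+1/50803200 = 1/50803200
(3j)²=3/170 [(1 8 7; -1 1 0)], sign=-1
⇒ 4πI² = 36/85
I = (-1)√(36/85/(4π)) = -0.18358486

-0.183585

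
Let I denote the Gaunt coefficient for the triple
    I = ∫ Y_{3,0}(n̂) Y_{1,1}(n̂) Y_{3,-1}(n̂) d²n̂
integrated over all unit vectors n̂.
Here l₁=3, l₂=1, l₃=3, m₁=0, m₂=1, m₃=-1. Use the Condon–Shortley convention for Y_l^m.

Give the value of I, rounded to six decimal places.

0.000000

l₁+l₂+l₃=7 is odd: 3j(l;000)=0 ⇒ I=0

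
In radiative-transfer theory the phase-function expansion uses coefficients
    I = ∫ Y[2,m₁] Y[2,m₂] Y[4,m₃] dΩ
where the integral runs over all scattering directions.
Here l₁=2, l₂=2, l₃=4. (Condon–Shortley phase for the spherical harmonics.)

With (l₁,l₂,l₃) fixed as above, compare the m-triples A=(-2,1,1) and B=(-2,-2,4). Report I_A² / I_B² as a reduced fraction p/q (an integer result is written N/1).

1/14

Same 2,2,4: normalisation and zero-m 3j drop out of the ratio.
A: Δ: 0! 4! 4! / 9! → 1/630; sum: t=0:+1/144 = 1/144; 3j²(2 2 4; -2 1 1) = Δ·Π!·Σ² = 1/126  (sign -1)
B: Δ: 0! 4! 4! / 9! → 1/630; sum: t=0:+1/576 = 1/576; 3j²(2 2 4; -2 -2 4) = Δ·Π!·Σ² = 1/9  (sign +1)
I_A²/I_B² = (1/126)/(1/9) = 1/14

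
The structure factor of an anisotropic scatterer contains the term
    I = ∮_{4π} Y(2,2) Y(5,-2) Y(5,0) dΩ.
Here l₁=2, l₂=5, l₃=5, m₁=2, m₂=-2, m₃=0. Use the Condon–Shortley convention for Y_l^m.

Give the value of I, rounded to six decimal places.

-0.191372

Rules hold: Σm=0, L=12 even, 3≤5≤7.
N = 5·11·11 = 605
Δ = 2!·2!·8!/13! = 1/38610
Racah Σ t=0..2: t=0:+1/2880 t=1:−1/576 t=2:+1/2880 = -1/960
⇒ 3j(2 5 5; 0 0 0)² = 10/429, sgn +1
Racah Σ t=0..0: t=0:+1/2880 = 1/2880
⇒ 3j(2 5 5; 2 -2 0)² = 14/429, sgn -1
4πI² = N·(3j₀)²·(3jₘ)² = 700/1521
I = -1·√(0.460224/4π) = -0.19137248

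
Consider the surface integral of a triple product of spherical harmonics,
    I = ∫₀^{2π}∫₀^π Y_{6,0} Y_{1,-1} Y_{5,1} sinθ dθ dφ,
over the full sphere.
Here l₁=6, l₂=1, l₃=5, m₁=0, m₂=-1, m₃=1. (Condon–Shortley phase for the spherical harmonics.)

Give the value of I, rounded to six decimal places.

0.158246

Checks pass: Σm=0; 12 even; l₃=5∈[5,7].
(2·6+1)(2·1+1)(2·5+1) = 429
Δ: 2! 10! 0! / 13! → 1/858
sum: t=1:−1/14400 = -1/14400
3j²(6 1 5; 0 0 0) = Δ·Π!·Σ² = 6/143  (sign +1)
sum: t=0:+1/34560 = 1/34560
3j²(6 1 5; 0 -1 1) = Δ·Π!·Σ² = 5/286  (sign +1)
combine: 4πI² = 429·6/143·5/286 = 45/143
take √, sign +1: I = 0.15824621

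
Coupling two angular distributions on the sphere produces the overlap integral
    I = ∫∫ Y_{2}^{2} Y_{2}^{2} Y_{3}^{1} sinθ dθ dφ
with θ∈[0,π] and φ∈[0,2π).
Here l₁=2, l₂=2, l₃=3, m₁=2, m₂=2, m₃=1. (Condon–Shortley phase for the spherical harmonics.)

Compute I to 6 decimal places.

Σmᵢ = 5 ≠ 0, so the φ-integral vanishes; I = 0

0.000000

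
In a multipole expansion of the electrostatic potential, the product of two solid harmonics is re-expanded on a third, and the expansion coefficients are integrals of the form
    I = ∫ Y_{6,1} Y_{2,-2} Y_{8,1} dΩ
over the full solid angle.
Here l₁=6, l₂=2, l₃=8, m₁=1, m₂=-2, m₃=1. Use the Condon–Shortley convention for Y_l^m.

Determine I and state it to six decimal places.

m-sum 0 ✓  L=16 even ✓  4≤8≤8 ✓
Π(2lᵢ+1) = 13×5×17 = 1105
triangle coeff Δ(6,2,8) = 1/30940
Σ_t [0,0]: t=0:+1/2073600 = 1/2073600
(3j)²=28/1105 [(6 2 8; 0 0 0)], sign=+1
Σ_t [0,0]: t=0:+1/14515200 = 1/14515200
(3j)²=9/2210 [(6 2 8; 1 -2 1)], sign=-1
⇒ 4πI² = 126/1105
I = (-1)√(126/1105/(4π)) = -0.09525750

-0.095258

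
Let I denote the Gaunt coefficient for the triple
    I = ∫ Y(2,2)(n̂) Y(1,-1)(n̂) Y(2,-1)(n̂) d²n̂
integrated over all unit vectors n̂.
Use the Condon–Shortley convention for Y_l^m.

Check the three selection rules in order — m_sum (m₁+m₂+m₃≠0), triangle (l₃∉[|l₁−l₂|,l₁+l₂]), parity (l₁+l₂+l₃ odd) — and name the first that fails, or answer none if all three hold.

parity

m₁+m₂+m₃ = 2 − 1 − 1 = 0  ✓
triangle: |2−1|=1 ≤ l₃=2 ≤ 2+1=3  ✓
parity: l₁+l₂+l₃ = 5 is odd  ✗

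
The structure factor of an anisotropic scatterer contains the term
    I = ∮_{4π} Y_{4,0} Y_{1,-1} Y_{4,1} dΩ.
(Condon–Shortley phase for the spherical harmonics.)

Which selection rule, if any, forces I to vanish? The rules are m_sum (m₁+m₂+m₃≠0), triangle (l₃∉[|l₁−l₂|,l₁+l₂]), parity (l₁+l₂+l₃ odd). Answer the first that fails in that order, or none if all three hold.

azimuthal sum: 0 − 1 + 1 = 0  ✓
3 ≤ 4 ≤ 5 (triangle on l)  ✓
L = 4 + 1 + 4 = 9 (odd)  ✗

parity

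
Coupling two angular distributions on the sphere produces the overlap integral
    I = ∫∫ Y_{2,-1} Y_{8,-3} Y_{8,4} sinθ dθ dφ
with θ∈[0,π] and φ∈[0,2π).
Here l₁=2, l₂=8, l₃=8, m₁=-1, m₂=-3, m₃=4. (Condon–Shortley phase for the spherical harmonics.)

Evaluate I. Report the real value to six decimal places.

0.146979

m-sum 0 ✓  L=18 even ✓  6≤8≤10 ✓
Π(2lᵢ+1) = 5×17×17 = 1445
triangle coeff Δ(2,8,8) = 1/348840
Σ_t [0,2]: t=0:+1/116121600 t=1:−1/25401600 t=2:+1/116121600 = -1/45158400
(3j)²=24/1615 [(2 8 8; 0 0 0)], sign=-1
Σ_t [1,2]: t=1:−1/174182400 t=2:+1/479001600 = -1/273715200
(3j)²=49/3876 [(2 8 8; -1 -3 4)], sign=-1
⇒ 4πI² = 98/361
I = (+1)√(98/361/(4π)) = 0.14697873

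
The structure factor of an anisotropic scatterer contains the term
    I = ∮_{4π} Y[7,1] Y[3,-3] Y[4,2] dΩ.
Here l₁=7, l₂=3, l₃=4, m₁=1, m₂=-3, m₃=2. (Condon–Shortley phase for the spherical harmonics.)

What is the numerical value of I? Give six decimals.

-0.035654

m-sum 0 ✓  L=14 even ✓  4≤4≤10 ✓
Π(2lᵢ+1) = 15×7×9 = 945
triangle coeff Δ(7,3,4) = 1/45045
Σ_t [3,3]: t=3:−1/20736 = -1/20736
(3j)²=35/1287 [(7 3 4; 0 0 0)], sign=-1
Σ_t [0,0]: t=0:+1/1036800 = 1/1036800
(3j)²=4/6435 [(7 3 4; 1 -3 2)], sign=+1
⇒ 4πI² = 980/61347
I = (-1)√(980/61347/(4π)) = -0.03565426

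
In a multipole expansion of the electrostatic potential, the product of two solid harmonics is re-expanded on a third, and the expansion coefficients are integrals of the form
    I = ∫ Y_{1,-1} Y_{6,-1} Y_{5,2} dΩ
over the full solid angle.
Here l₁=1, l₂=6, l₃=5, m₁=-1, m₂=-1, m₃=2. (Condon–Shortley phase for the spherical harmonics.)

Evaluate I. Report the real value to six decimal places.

Checks pass: Σm=0; 12 even; l₃=5∈[5,7].
(2·1+1)(2·6+1)(2·5+1) = 429
Δ: 2! 0! 10! / 13! → 1/858
sum: t=1:−1/14400 = -1/14400
3j²(1 6 5; 0 0 0) = Δ·Π!·Σ² = 6/143  (sign +1)
sum: t=2:+1/60480 = 1/60480
3j²(1 6 5; -1 -1 2) = Δ·Π!·Σ² = 5/429  (sign -1)
combine: 4πI² = 429·6/143·5/429 = 30/143
take √, sign -1: I = -0.12920749

-0.129207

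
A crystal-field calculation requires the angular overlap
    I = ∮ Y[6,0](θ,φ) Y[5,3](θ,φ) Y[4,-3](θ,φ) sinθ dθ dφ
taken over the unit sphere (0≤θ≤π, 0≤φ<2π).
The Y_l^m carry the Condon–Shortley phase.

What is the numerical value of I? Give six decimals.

l₁+l₂+l₃=15 is odd: 3j(l;000)=0 ⇒ I=0

0.000000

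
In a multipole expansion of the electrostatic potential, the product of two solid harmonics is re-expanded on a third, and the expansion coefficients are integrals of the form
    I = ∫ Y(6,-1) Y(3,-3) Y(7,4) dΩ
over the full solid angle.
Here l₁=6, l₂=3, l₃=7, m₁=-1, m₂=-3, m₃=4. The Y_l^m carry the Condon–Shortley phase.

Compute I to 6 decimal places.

m-sum 0 ✓  L=16 even ✓  3≤7≤9 ✓
Π(2lᵢ+1) = 13×7×15 = 1365
triangle coeff Δ(6,3,7) = 1/2042040
Σ_t [0,2]: t=0:+1/207360 t=1:−1/57600 t=2:+1/207360 = -1/129600
(3j)²=168/12155 [(6 3 7; 0 0 0)], sign=+1
Σ_t [0,0]: t=0:+1/1451520 = 1/1451520
(3j)²=75/3094 [(6 3 7; -1 -3 4)], sign=-1
⇒ 4πI² = 18900/41327
I = (-1)√(18900/41327/(4π)) = -0.19076954

-0.190770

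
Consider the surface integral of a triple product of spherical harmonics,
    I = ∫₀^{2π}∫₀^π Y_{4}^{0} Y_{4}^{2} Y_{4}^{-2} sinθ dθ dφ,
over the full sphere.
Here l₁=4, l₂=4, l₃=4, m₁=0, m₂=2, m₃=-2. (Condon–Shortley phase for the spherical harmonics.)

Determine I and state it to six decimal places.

Rules hold: Σm=0, L=12 even, 0≤4≤8.
N = 9·9·9 = 729
Δ = 4!·4!·4!/13! = 1/450450
Racah Σ t=0..4: t=0:+1/13824 t=1:−1/216 t=2:+1/64 t=3:−1/216 t=4:+1/13824 = 5/768
⇒ 3j(4 4 4; 0 0 0)² = 18/1001, sgn +1
Racah Σ t=2..4: t=2:+1/384 t=3:−1/216 t=4:+1/2304 = -11/6912
⇒ 3j(4 4 4; 0 2 -2)² = 11/1638, sgn -1
4πI² = N·(3j₀)²·(3jₘ)² = 729/8281
I = -1·√(0.0880328/4π) = -0.08369845

-0.083698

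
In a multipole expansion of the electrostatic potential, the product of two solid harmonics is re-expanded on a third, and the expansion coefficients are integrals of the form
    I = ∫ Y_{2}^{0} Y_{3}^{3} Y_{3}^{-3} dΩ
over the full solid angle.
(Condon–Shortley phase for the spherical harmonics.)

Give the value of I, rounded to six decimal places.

Rules hold: Σm=0, L=8 even, 1≤3≤5.
N = 5·7·7 = 245
Δ = 2!·2!·4!/9! = 1/3780
Racah Σ t=0..2: t=0:+1/24 t=1:−1/4 t=2:+1/24 = -1/6
⇒ 3j(2 3 3; 0 0 0)² = 4/105, sgn +1
Racah Σ t=2..2: t=2:+1/96 = 1/96
⇒ 3j(2 3 3; 0 3 -3)² = 5/84, sgn +1
4πI² = N·(3j₀)²·(3jₘ)² = 5/9
I = +1·√(0.555556/4π) = 0.21026104

0.210261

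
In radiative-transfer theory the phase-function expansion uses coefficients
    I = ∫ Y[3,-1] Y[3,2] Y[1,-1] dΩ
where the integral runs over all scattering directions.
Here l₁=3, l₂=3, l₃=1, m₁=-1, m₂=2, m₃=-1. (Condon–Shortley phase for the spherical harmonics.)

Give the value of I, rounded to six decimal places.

0.000000

L=7 odd ⇒ parity kills the (l;000) factor ⇒ I = 0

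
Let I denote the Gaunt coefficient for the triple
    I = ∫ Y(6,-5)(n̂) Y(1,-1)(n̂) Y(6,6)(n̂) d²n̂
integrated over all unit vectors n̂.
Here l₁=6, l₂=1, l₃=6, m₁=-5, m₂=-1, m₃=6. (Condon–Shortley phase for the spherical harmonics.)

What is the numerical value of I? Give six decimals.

L=13 odd ⇒ parity kills the (l;000) factor ⇒ I = 0

0.000000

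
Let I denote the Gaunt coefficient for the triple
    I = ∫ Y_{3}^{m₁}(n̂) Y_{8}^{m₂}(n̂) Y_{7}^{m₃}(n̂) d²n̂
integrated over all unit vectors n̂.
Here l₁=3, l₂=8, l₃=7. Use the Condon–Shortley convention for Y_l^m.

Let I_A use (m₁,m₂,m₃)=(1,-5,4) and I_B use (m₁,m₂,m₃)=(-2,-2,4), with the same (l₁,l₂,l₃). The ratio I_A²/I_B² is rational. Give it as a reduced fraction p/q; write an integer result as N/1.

l's match ⇒ only the (l;m) 3-j factors differ between A and B.
A: triangle coeff Δ(3,8,7) = 1/5290740; Σ_t [0,2]: t=0:+1/104509440 t=1:−1/43545600 t=2:+1/319334400 = -59/5748019200; (3j)²=3481/406980 [(3 8 7; 1 -5 4)], sign=+1
B: triangle coeff Δ(3,8,7) = 1/5290740; Σ_t [3,4]: t=3:−1/26127360 t=4:+1/174182400 = -17/522547200; (3j)²=935/62244 [(3 8 7; -2 -2 4)], sign=+1
I_A²/I_B² = (3481/406980)/(935/62244) = 45253/79475

45253/79475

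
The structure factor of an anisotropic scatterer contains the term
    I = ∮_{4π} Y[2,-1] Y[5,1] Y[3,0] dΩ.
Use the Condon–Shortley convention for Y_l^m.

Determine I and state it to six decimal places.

Rules hold: Σm=0, L=10 even, 3≤3≤7.
N = 5·11·7 = 385
Δ = 4!·0!·6!/11! = 1/2310
Racah Σ t=2..2: t=2:+1/144 = 1/144
⇒ 3j(2 5 3; 0 0 0)² = 10/231, sgn -1
Racah Σ t=3..3: t=3:−1/216 = -1/216
⇒ 3j(2 5 3; -1 1 0)² = 8/231, sgn +1
4πI² = N·(3j₀)²·(3jₘ)² = 400/693
I = -1·√(0.577201/4π) = -0.21431790

-0.214318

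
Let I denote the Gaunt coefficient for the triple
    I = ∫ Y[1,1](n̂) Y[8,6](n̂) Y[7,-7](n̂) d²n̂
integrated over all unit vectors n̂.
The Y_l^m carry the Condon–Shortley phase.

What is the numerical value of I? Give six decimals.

0.030597

Checks pass: Σm=0; 16 even; l₃=7∈[7,9].
(2·1+1)(2·8+1)(2·7+1) = 765
Δ: 2! 0! 14! / 17! → 1/2040
sum: t=1:−1/25401600 = -1/25401600
3j²(1 8 7; 0 0 0) = Δ·Π!·Σ² = 8/255  (sign +1)
sum: t=0:+1/174356582400 = 1/174356582400
3j²(1 8 7; 1 6 -7) = Δ·Π!·Σ² = 1/2040  (sign +1)
combine: 4πI² = 765·8/255·1/2040 = 1/85
take √, sign +1: I = 0.03059748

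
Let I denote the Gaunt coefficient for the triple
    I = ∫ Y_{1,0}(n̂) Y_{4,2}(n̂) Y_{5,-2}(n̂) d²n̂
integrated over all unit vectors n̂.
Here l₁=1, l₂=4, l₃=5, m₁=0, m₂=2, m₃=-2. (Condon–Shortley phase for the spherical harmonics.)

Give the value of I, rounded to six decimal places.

0.225034

m-sum 0 ✓  L=10 even ✓  3≤5≤5 ✓
Π(2lᵢ+1) = 3×9×11 = 297
triangle coeff Δ(1,4,5) = 1/495
Σ_t [0,0]: t=0:+1/576 = 1/576
(3j)²=5/99 [(1 4 5; 0 0 0)], sign=-1
Σ_t [0,0]: t=0:+1/1440 = 1/1440
(3j)²=7/165 [(1 4 5; 0 2 -2)], sign=-1
⇒ 4πI² = 7/11
I = (+1)√(7/11/(4π)) = 0.22503380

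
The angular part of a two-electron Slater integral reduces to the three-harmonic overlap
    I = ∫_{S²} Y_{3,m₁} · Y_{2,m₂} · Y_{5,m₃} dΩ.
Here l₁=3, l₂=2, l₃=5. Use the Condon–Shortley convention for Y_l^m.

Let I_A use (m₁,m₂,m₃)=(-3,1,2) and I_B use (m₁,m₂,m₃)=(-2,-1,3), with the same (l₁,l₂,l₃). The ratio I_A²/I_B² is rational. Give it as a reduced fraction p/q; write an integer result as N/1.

1/16

Shared (l₁,l₂,l₃)=(3,2,5): N and (l;000)² cancel in I_A²/I_B².
A: Δ = 0!·6!·4!/11! = 1/2310; Racah Σ t=0..0: t=0:+1/4320 = 1/4320; ⇒ 3j(3 2 5; -3 1 2)² = 1/330, sgn -1
B: Δ = 0!·6!·4!/11! = 1/2310; Racah Σ t=0..0: t=0:+1/720 = 1/720; ⇒ 3j(3 2 5; -2 -1 3)² = 8/165, sgn +1
I_A²/I_B² = (1/330)/(8/165) = 1/16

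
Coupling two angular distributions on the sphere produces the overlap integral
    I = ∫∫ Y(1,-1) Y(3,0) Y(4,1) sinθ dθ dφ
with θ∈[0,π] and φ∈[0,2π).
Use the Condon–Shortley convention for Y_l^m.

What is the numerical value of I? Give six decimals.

Rules hold: Σm=0, L=8 even, 2≤4≤4.
N = 3·7·9 = 189
Δ = 0!·2!·6!/9! = 1/252
Racah Σ t=0..0: t=0:+1/36 = 1/36
⇒ 3j(1 3 4; 0 0 0)² = 4/63, sgn +1
Racah Σ t=0..0: t=0:+1/72 = 1/72
⇒ 3j(1 3 4; -1 0 1)² = 5/126, sgn -1
4πI² = N·(3j₀)²·(3jₘ)² = 10/21
I = -1·√(0.47619/4π) = -0.19466390

-0.194664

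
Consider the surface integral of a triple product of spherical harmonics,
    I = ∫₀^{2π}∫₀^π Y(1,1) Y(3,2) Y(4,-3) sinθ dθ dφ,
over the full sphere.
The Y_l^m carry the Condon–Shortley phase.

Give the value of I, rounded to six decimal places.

m-sum 0 ✓  L=8 even ✓  2≤4≤4 ✓
Π(2lᵢ+1) = 3×7×9 = 189
triangle coeff Δ(1,3,4) = 1/252
Σ_t [0,0]: t=0:+1/36 = 1/36
(3j)²=4/63 [(1 3 4; 0 0 0)], sign=+1
Σ_t [0,0]: t=0:+1/240 = 1/240
(3j)²=1/12 [(1 3 4; 1 2 -3)], sign=-1
⇒ 4πI² = 1/1
I = (-1)√(1/1/(4π)) = -0.28209479

-0.282095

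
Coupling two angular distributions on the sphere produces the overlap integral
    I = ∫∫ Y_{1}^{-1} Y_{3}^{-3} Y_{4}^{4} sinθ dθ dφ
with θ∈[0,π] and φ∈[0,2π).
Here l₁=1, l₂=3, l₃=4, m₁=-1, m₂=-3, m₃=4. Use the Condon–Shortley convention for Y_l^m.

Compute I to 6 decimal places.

Checks pass: Σm=0; 8 even; l₃=4∈[2,4].
(2·1+1)(2·3+1)(2·4+1) = 189
Δ: 0! 2! 6! / 9! → 1/252
sum: t=0:+1/36 = 1/36
3j²(1 3 4; 0 0 0) = Δ·Π!·Σ² = 4/63  (sign +1)
sum: t=0:+1/1440 = 1/1440
3j²(1 3 4; -1 -3 4) = Δ·Π!·Σ² = 1/9  (sign +1)
combine: 4πI² = 189·4/63·1/9 = 4/3
take √, sign +1: I = 0.32573501

0.325735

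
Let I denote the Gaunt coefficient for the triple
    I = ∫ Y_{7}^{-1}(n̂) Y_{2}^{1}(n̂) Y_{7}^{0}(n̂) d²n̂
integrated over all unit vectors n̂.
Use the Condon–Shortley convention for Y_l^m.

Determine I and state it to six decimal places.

-0.026159

Rules hold: Σm=0, L=16 even, 5≤7≤9.
N = 15·5·15 = 1125
Δ = 2!·12!·2!/17! = 1/185640
Racah Σ t=0..2: t=0:+1/2419200 t=1:−1/518400 t=2:+1/2419200 = -1/907200
⇒ 3j(7 2 7; 0 0 0)² = 56/3315, sgn +1
Racah Σ t=1..2: t=1:−1/1209600 t=2:+1/1036800 = 1/7257600
⇒ 3j(7 2 7; -1 1 0)² = 1/2210, sgn -1
4πI² = N·(3j₀)²·(3jₘ)² = 420/48841
I = -1·√(0.00859933/4π) = -0.02615938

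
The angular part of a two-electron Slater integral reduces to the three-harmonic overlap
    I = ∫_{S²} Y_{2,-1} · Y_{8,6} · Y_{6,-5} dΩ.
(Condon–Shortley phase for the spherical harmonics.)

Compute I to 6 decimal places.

Rules hold: Σm=0, L=16 even, 6≤6≤10.
N = 5·17·13 = 1105
Δ = 4!·0!·12!/17! = 1/30940
Racah Σ t=2..2: t=2:+1/2073600 = 1/2073600
⇒ 3j(2 8 6; 0 0 0)² = 28/1105, sgn +1
Racah Σ t=3..3: t=3:−1/239500800 = -1/239500800
⇒ 3j(2 8 6; -1 6 -5)² = 2/85, sgn +1
4πI² = N·(3j₀)²·(3jₘ)² = 56/85
I = +1·√(0.658824/4π) = 0.22897055

0.228971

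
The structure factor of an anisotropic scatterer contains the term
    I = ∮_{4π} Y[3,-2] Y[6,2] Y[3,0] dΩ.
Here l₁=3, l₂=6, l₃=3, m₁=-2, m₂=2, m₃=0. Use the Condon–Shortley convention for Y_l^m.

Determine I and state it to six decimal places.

Rules hold: Σm=0, L=12 even, 3≤3≤9.
N = 7·13·7 = 637
Δ = 6!·0!·6!/13! = 1/12012
Racah Σ t=3..3: t=3:−1/1296 = -1/1296
⇒ 3j(3 6 3; 0 0 0)² = 100/3003, sgn +1
Racah Σ t=5..5: t=5:−1/4320 = -1/4320
⇒ 3j(3 6 3; -2 2 0)² = 8/429, sgn +1
4πI² = N·(3j₀)²·(3jₘ)² = 5600/14157
I = +1·√(0.395564/4π) = 0.17742036

0.177420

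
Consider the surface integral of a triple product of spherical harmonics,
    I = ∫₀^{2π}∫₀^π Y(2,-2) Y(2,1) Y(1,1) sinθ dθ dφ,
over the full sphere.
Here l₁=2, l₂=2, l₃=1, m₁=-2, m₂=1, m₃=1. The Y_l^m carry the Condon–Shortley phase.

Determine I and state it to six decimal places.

l₁+l₂+l₃=5 is odd: 3j(l;000)=0 ⇒ I=0

0.000000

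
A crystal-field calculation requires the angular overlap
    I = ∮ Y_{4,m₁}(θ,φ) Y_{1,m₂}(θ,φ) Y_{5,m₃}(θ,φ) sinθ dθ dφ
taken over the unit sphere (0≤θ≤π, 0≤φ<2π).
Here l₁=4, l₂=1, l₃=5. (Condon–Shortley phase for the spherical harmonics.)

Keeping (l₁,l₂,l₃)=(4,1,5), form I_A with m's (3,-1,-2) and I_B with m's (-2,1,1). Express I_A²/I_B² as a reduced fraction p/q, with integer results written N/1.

1/2

Shared (l₁,l₂,l₃)=(4,1,5): N and (l;000)² cancel in I_A²/I_B².
A: Δ = 0!·8!·2!/11! = 1/495; Racah Σ t=0..0: t=0:+1/10080 = 1/10080; ⇒ 3j(4 1 5; 3 -1 -2)² = 1/165, sgn -1
B: Δ = 0!·8!·2!/11! = 1/495; Racah Σ t=0..0: t=0:+1/2880 = 1/2880; ⇒ 3j(4 1 5; -2 1 1)² = 2/165, sgn +1
I_A²/I_B² = (1/165)/(2/165) = 1/2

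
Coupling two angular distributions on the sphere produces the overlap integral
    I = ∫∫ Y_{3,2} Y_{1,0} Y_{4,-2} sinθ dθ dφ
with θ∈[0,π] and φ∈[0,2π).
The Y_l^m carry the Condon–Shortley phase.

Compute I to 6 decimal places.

Checks pass: Σm=0; 8 even; l₃=4∈[2,4].
(2·3+1)(2·1+1)(2·4+1) = 189
Δ: 0! 6! 2! / 9! → 1/252
sum: t=0:+1/36 = 1/36
3j²(3 1 4; 0 0 0) = Δ·Π!·Σ² = 4/63  (sign +1)
sum: t=0:+1/120 = 1/120
3j²(3 1 4; 2 0 -2) = Δ·Π!·Σ² = 1/21  (sign +1)
combine: 4πI² = 189·4/63·1/21 = 4/7
take √, sign +1: I = 0.21324362

0.213244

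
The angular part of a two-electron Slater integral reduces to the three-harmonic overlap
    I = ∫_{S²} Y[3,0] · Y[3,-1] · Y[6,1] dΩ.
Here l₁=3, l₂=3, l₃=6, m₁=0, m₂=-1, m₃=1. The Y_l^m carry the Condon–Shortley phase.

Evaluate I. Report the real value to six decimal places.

Rules hold: Σm=0, L=12 even, 0≤6≤6.
N = 7·7·13 = 637
Δ = 0!·6!·6!/13! = 1/12012
Racah Σ t=0..0: t=0:+1/1296 = 1/1296
⇒ 3j(3 3 6; 0 0 0)² = 100/3003, sgn +1
Racah Σ t=0..0: t=0:+1/1728 = 1/1728
⇒ 3j(3 3 6; 0 -1 1)² = 25/858, sgn -1
4πI² = N·(3j₀)²·(3jₘ)² = 8750/14157
I = -1·√(0.618069/4π) = -0.22177545

-0.221775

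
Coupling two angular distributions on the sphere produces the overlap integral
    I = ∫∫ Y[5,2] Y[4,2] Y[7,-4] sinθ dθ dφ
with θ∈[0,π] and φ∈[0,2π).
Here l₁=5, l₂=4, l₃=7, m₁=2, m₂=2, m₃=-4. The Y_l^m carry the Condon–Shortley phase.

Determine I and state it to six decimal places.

Checks pass: Σm=0; 16 even; l₃=7∈[1,9].
(2·5+1)(2·4+1)(2·7+1) = 1485
Δ: 2! 8! 6! / 17! → 1/6126120
sum: t=0:+1/69120 t=1:−1/20736 t=2:+1/69120 = -1/51840
3j²(5 4 7; 0 0 0) = Δ·Π!·Σ² = 280/21879  (sign +1)
sum: t=0:+1/1036800 t=1:−1/172800 t=2:+1/483840 = -1/362880
3j²(5 4 7; 2 2 -4) = Δ·Π!·Σ² = 20/1547  (sign +1)
combine: 4πI² = 1485·280/21879·20/1547 = 12000/48841
take √, sign +1: I = 0.13982777

0.139828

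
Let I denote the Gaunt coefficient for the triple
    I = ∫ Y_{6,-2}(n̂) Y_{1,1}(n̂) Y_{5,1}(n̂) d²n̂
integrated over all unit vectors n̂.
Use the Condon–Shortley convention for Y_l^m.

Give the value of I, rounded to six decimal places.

Checks pass: Σm=0; 12 even; l₃=5∈[5,7].
(2·6+1)(2·1+1)(2·5+1) = 429
Δ: 2! 10! 0! / 13! → 1/858
sum: t=1:−1/14400 = -1/14400
3j²(6 1 5; 0 0 0) = Δ·Π!·Σ² = 6/143  (sign +1)
sum: t=2:+1/34560 = 1/34560
3j²(6 1 5; -2 1 1) = Δ·Π!·Σ² = 14/429  (sign +1)
combine: 4πI² = 429·6/143·14/429 = 84/143
take √, sign +1: I = 0.21620548

0.216205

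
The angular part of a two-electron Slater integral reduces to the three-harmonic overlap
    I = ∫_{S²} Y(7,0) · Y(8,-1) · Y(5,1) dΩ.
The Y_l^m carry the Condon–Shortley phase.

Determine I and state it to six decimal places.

-0.057627

Rules hold: Σm=0, L=20 even, 1≤5≤15.
N = 15·17·11 = 2805
Δ = 10!·4!·6!/21! = 1/814773960
Racah Σ t=3..7: t=3:−1/87091200 t=4:+1/4976640 t=5:−1/2073600 t=6:+1/4976640 t=7:−1/87091200 = -1/9676800
⇒ 3j(7 8 5; 0 0 0)² = 360/46189, sgn +1
Racah Σ t=3..7: t=3:−1/34836480 t=4:+1/3732480 t=5:−1/2764800 t=6:+1/12441600 t=7:−1/522547200 = -23/522547200
⇒ 3j(7 8 5; 0 -1 1)² = 529/277134, sgn -1
4πI² = N·(3j₀)²·(3jₘ)² = 476100/11408683
I = -1·√(0.0417314/4π) = -0.05762705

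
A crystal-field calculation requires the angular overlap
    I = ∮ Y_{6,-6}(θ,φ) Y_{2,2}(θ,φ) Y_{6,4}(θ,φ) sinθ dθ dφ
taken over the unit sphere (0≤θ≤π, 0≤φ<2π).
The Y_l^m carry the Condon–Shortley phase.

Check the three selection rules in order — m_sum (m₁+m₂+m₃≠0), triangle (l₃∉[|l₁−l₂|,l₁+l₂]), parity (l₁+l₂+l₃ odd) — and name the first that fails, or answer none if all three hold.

none

m₁+m₂+m₃ = -6 + 2 + 4 = 0  ✓
triangle: |6−2|=4 ≤ l₃=6 ≤ 6+2=8  ✓
parity: l₁+l₂+l₃ = 14 is even  ✓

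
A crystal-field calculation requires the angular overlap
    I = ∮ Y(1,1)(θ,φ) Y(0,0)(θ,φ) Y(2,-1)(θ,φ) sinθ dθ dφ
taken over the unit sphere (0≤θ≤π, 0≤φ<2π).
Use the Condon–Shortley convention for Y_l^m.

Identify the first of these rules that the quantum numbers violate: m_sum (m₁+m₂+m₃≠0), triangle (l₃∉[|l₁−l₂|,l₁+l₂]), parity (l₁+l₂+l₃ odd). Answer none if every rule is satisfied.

triangle

m₁+m₂+m₃ = 1 + 0 − 1 = 0  ✓
triangle: |1−0|=1 ≤ l₃=2 ≤ 1+0=1  ✗
parity: l₁+l₂+l₃ = 3 is odd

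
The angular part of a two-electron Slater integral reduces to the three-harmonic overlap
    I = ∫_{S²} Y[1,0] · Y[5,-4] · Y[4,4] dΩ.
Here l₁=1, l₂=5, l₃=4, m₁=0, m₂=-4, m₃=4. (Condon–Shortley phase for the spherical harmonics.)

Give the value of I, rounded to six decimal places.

0.147319

Checks pass: Σm=0; 10 even; l₃=4∈[4,6].
(2·1+1)(2·5+1)(2·4+1) = 297
Δ: 2! 0! 8! / 11! → 1/495
sum: t=1:−1/576 = -1/576
3j²(1 5 4; 0 0 0) = Δ·Π!·Σ² = 5/99  (sign -1)
sum: t=1:−1/40320 = -1/40320
3j²(1 5 4; 0 -4 4) = Δ·Π!·Σ² = 1/55  (sign -1)
combine: 4πI² = 297·5/99·1/55 = 3/11
take √, sign +1: I = 0.14731920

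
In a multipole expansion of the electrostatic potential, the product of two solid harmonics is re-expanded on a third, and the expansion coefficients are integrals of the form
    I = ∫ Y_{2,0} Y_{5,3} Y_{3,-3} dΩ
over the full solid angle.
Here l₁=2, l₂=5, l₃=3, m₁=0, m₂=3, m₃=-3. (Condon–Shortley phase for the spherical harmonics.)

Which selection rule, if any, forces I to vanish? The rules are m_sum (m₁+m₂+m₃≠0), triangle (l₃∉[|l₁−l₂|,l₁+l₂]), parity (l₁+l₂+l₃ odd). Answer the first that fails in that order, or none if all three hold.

azimuthal sum: 0 + 3 − 3 = 0  ✓
3 ≤ 3 ≤ 7 (triangle on l)  ✓
L = 2 + 5 + 3 = 10 (even)  ✓

none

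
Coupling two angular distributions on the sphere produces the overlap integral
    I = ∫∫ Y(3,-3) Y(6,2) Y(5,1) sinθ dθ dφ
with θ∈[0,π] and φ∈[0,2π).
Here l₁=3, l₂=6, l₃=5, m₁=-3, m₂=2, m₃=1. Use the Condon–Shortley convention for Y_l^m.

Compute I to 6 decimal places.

-0.174062

Rules hold: Σm=0, L=14 even, 3≤5≤9.
N = 7·13·11 = 1001
Δ = 4!·2!·8!/15! = 1/675675
Racah Σ t=1..3: t=1:−1/8640 t=2:+1/2304 t=3:−1/8640 = 7/34560
⇒ 3j(3 6 5; 0 0 0)² = 7/429, sgn -1
Racah Σ t=4..4: t=4:+1/27648 = 1/27648
⇒ 3j(3 6 5; -3 2 1)² = 10/429, sgn +1
4πI² = N·(3j₀)²·(3jₘ)² = 490/1287
I = -1·√(0.38073/4π) = -0.17406195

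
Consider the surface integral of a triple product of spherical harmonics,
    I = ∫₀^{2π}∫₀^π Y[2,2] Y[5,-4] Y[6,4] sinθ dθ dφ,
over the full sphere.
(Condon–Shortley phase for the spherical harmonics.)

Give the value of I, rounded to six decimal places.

2 − 4 + 4 = 2 ≠ 0: azimuthal integral kills it; I = 0

0.000000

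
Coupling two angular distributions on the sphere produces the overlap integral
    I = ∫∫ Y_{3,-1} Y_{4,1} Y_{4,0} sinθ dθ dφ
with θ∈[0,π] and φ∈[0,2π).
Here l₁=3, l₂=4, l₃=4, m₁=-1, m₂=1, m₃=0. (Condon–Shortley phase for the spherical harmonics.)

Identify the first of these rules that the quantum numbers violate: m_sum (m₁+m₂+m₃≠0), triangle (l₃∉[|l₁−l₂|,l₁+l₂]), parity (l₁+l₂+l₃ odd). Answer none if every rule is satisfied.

parity

m₁+m₂+m₃ = -1 + 1 + 0 = 0  ✓
triangle: |3−4|=1 ≤ l₃=4 ≤ 3+4=7  ✓
parity: l₁+l₂+l₃ = 11 is odd  ✗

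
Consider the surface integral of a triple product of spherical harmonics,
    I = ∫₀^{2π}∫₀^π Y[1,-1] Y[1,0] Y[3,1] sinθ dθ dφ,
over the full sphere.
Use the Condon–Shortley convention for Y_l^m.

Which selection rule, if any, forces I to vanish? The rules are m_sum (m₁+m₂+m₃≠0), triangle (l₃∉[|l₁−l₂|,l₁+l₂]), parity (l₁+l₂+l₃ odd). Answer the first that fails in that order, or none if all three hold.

azimuthal sum: -1 + 0 + 1 = 0  ✓
0 ≤ 3 ≤ 2 (triangle on l)  ✗
L = 1 + 1 + 3 = 5 (odd)

triangle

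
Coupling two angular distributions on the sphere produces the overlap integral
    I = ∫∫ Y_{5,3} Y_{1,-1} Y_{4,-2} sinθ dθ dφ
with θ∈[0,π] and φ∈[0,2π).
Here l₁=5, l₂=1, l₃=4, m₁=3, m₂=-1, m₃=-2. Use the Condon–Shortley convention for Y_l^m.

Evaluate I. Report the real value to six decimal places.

Rules hold: Σm=0, L=10 even, 4≤4≤6.
N = 11·3·9 = 297
Δ = 2!·8!·0!/11! = 1/495
Racah Σ t=1..1: t=1:−1/576 = -1/576
⇒ 3j(5 1 4; 0 0 0)² = 5/99, sgn -1
Racah Σ t=0..0: t=0:+1/2880 = 1/2880
⇒ 3j(5 1 4; 3 -1 -2)² = 28/495, sgn +1
4πI² = N·(3j₀)²·(3jₘ)² = 28/33
I = -1·√(0.848485/4π) = -0.25984664

-0.259847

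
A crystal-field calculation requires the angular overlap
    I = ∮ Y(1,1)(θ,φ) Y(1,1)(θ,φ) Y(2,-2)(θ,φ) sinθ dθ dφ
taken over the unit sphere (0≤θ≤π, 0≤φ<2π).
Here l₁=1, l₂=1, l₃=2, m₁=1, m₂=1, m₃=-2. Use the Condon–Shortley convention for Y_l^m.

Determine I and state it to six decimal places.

m-sum 0 ✓  L=4 even ✓  0≤2≤2 ✓
Π(2lᵢ+1) = 3×3×5 = 45
triangle coeff Δ(1,1,2) = 1/30
Σ_t [0,0]: t=0:+1/1 = 1/1
(3j)²=2/15 [(1 1 2; 0 0 0)], sign=+1
Σ_t [0,0]: t=0:+1/4 = 1/4
(3j)²=1/5 [(1 1 2; 1 1 -2)], sign=+1
⇒ 4πI² = 6/5
I = (+1)√(6/5/(4π)) = 0.30901936

0.309019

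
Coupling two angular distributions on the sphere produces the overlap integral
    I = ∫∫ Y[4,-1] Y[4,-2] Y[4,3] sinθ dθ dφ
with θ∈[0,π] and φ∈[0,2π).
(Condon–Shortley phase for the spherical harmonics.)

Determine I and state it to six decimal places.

Rules hold: Σm=0, L=12 even, 0≤4≤8.
N = 9·9·9 = 729
Δ = 4!·4!·4!/13! = 1/450450
Racah Σ t=0..4: t=0:+1/13824 t=1:−1/216 t=2:+1/64 t=3:−1/216 t=4:+1/13824 = 5/768
⇒ 3j(4 4 4; 0 0 0)² = 18/1001, sgn +1
Racah Σ t=1..2: t=1:−1/864 t=2:+1/576 = 1/1728
⇒ 3j(4 4 4; -1 -2 3)² = 5/1287, sgn -1
4πI² = N·(3j₀)²·(3jₘ)² = 7290/143143
I = -1·√(0.0509281/4π) = -0.06366105

-0.063661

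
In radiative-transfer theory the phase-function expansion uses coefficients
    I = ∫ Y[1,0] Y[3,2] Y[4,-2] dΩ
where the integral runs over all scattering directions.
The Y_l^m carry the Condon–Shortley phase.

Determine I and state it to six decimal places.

Rules hold: Σm=0, L=8 even, 2≤4≤4.
N = 3·7·9 = 189
Δ = 0!·2!·6!/9! = 1/252
Racah Σ t=0..0: t=0:+1/36 = 1/36
⇒ 3j(1 3 4; 0 0 0)² = 4/63, sgn +1
Racah Σ t=0..0: t=0:+1/120 = 1/120
⇒ 3j(1 3 4; 0 2 -2)² = 1/21, sgn +1
4πI² = N·(3j₀)²·(3jₘ)² = 4/7
I = +1·√(0.571429/4π) = 0.21324362

0.213244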